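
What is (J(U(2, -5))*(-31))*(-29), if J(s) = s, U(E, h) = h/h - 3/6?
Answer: 899/2 ≈ 449.50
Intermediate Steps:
U(E, h) = ½ (U(E, h) = 1 - 3*⅙ = 1 - ½ = ½)
(J(U(2, -5))*(-31))*(-29) = ((½)*(-31))*(-29) = -31/2*(-29) = 899/2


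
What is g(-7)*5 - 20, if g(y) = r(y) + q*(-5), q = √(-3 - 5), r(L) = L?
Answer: -55 - 50*I*√2 ≈ -55.0 - 70.711*I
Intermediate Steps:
q = 2*I*√2 (q = √(-8) = 2*I*√2 ≈ 2.8284*I)
g(y) = y - 10*I*√2 (g(y) = y + (2*I*√2)*(-5) = y - 10*I*√2)
g(-7)*5 - 20 = (-7 - 10*I*√2)*5 - 20 = (-35 - 50*I*√2) - 20 = -55 - 50*I*√2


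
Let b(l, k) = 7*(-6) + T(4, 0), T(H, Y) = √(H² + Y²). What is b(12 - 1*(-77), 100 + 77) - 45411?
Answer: -45449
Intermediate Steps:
b(l, k) = -38 (b(l, k) = 7*(-6) + √(4² + 0²) = -42 + √(16 + 0) = -42 + √16 = -42 + 4 = -38)
b(12 - 1*(-77), 100 + 77) - 45411 = -38 - 45411 = -45449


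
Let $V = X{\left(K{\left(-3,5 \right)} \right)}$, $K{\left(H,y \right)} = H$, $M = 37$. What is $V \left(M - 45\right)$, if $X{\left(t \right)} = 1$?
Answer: $-8$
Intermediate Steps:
$V = 1$
$V \left(M - 45\right) = 1 \left(37 - 45\right) = 1 \left(-8\right) = -8$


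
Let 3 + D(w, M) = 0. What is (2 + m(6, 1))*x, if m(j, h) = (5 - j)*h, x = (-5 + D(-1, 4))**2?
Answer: 64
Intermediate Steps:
D(w, M) = -3 (D(w, M) = -3 + 0 = -3)
x = 64 (x = (-5 - 3)**2 = (-8)**2 = 64)
m(j, h) = h*(5 - j)
(2 + m(6, 1))*x = (2 + 1*(5 - 1*6))*64 = (2 + 1*(5 - 6))*64 = (2 + 1*(-1))*64 = (2 - 1)*64 = 1*64 = 64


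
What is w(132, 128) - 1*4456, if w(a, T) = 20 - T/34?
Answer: -75476/17 ≈ -4439.8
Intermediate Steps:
w(a, T) = 20 - T/34
w(132, 128) - 1*4456 = (20 - 1/34*128) - 1*4456 = (20 - 64/17) - 4456 = 276/17 - 4456 = -75476/17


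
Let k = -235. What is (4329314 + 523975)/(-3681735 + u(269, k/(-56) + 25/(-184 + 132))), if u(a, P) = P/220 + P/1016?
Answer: -13162326841664/9985022351637 ≈ -1.3182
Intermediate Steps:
u(a, P) = 309*P/55880 (u(a, P) = P*(1/220) + P*(1/1016) = P/220 + P/1016 = 309*P/55880)
(4329314 + 523975)/(-3681735 + u(269, k/(-56) + 25/(-184 + 132))) = (4329314 + 523975)/(-3681735 + 309*(-235/(-56) + 25/(-184 + 132))/55880) = 4853289/(-3681735 + 309*(-235*(-1/56) + 25/(-52))/55880) = 4853289/(-3681735 + 309*(235/56 + 25*(-1/52))/55880) = 4853289/(-3681735 + 309*(235/56 - 25/52)/55880) = 4853289/(-3681735 + (309/55880)*(2705/728)) = 4853289/(-3681735 + 167169/8136128) = 4853289/(-29955067054911/8136128) = 4853289*(-8136128/29955067054911) = -13162326841664/9985022351637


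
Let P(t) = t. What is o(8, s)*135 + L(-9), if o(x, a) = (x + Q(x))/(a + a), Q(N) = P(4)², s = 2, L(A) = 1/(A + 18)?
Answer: 7291/9 ≈ 810.11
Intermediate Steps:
L(A) = 1/(18 + A)
Q(N) = 16 (Q(N) = 4² = 16)
o(x, a) = (16 + x)/(2*a) (o(x, a) = (x + 16)/(a + a) = (16 + x)/((2*a)) = (16 + x)*(1/(2*a)) = (16 + x)/(2*a))
o(8, s)*135 + L(-9) = ((½)*(16 + 8)/2)*135 + 1/(18 - 9) = ((½)*(½)*24)*135 + 1/9 = 6*135 + ⅑ = 810 + ⅑ = 7291/9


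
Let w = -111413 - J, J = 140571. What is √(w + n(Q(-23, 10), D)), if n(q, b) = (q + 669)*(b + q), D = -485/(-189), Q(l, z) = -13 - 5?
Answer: I*√2358283/3 ≈ 511.89*I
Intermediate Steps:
Q(l, z) = -18
D = 485/189 (D = -485*(-1/189) = 485/189 ≈ 2.5661)
w = -251984 (w = -111413 - 1*140571 = -111413 - 140571 = -251984)
n(q, b) = (669 + q)*(b + q)
√(w + n(Q(-23, 10), D)) = √(-251984 + ((-18)² + 669*(485/189) + 669*(-18) + (485/189)*(-18))) = √(-251984 + (324 + 108155/63 - 12042 - 970/21)) = √(-251984 - 90427/9) = √(-2358283/9) = I*√2358283/3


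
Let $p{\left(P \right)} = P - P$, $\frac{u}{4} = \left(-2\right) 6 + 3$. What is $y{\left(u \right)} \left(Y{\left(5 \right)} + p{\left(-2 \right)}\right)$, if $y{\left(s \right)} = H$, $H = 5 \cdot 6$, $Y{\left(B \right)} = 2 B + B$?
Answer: $450$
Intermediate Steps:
$Y{\left(B \right)} = 3 B$
$u = -36$ ($u = 4 \left(\left(-2\right) 6 + 3\right) = 4 \left(-12 + 3\right) = 4 \left(-9\right) = -36$)
$H = 30$
$y{\left(s \right)} = 30$
$p{\left(P \right)} = 0$
$y{\left(u \right)} \left(Y{\left(5 \right)} + p{\left(-2 \right)}\right) = 30 \left(3 \cdot 5 + 0\right) = 30 \left(15 + 0\right) = 30 \cdot 15 = 450$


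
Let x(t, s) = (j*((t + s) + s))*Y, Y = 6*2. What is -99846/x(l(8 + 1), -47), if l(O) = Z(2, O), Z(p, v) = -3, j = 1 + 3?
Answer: 16641/776 ≈ 21.445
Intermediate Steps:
j = 4
Y = 12
l(O) = -3
x(t, s) = 48*t + 96*s (x(t, s) = (4*((t + s) + s))*12 = (4*((s + t) + s))*12 = (4*(t + 2*s))*12 = (4*t + 8*s)*12 = 48*t + 96*s)
-99846/x(l(8 + 1), -47) = -99846/(48*(-3) + 96*(-47)) = -99846/(-144 - 4512) = -99846/(-4656) = -99846*(-1/4656) = 16641/776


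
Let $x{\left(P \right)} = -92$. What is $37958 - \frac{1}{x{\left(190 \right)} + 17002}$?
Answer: $\frac{641869779}{16910} \approx 37958.0$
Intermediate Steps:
$37958 - \frac{1}{x{\left(190 \right)} + 17002} = 37958 - \frac{1}{-92 + 17002} = 37958 - \frac{1}{16910} = \frac{641869779}{16910}$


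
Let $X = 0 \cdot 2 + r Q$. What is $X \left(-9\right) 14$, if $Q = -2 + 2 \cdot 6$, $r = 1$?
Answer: $-1260$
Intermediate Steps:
$Q = 10$ ($Q = -2 + 12 = 10$)
$X = 10$ ($X = 0 \cdot 2 + 1 \cdot 10 = 0 + 10 = 10$)
$X \left(-9\right) 14 = 10 \left(-9\right) 14 = \left(-90\right) 14 = -1260$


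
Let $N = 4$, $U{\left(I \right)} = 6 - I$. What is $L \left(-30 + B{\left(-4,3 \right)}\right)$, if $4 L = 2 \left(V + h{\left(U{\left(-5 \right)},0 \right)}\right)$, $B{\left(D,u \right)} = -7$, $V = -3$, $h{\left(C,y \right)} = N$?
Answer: $- \frac{37}{2} \approx -18.5$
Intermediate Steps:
$h{\left(C,y \right)} = 4$
$L = \frac{1}{2}$ ($L = \frac{2 \left(-3 + 4\right)}{4} = \frac{2 \cdot 1}{4} = \frac{1}{4} \cdot 2 = \frac{1}{2} \approx 0.5$)
$L \left(-30 + B{\left(-4,3 \right)}\right) = \frac{-30 - 7}{2} = \frac{1}{2} \left(-37\right) = - \frac{37}{2}$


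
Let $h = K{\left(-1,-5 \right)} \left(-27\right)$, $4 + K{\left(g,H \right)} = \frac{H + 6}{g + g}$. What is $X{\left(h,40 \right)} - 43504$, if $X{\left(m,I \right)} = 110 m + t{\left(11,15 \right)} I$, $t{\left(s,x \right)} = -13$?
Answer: $-30659$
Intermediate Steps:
$K{\left(g,H \right)} = -4 + \frac{6 + H}{2 g}$ ($K{\left(g,H \right)} = -4 + \frac{H + 6}{g + g} = -4 + \frac{6 + H}{2 g}$)
$h = \frac{243}{2}$ ($h = \frac{6 - 5 - -8}{2 \left(-1\right)} \left(-27\right) = \frac{1}{2} \left(-1\right) \left(6 - 5 + 8\right) \left(-27\right) = \frac{1}{2} \left(-1\right) 9 \left(-27\right) = \left(- \frac{9}{2}\right) \left(-27\right) = \frac{243}{2} \approx 121.5$)
$X{\left(m,I \right)} = - 13 I + 110 m$ ($X{\left(m,I \right)} = 110 m - 13 I = - 13 I + 110 m$)
$X{\left(h,40 \right)} - 43504 = \left(\left(-13\right) 40 + 110 \cdot \frac{243}{2}\right) - 43504 = \left(-520 + 13365\right) - 43504 = 12845 - 43504 = -30659$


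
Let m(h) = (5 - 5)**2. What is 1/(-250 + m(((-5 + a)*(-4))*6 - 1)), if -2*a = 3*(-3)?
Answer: -1/250 ≈ -0.0040000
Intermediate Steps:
a = 9/2 (a = -3*(-3)/2 = -1/2*(-9) = 9/2 ≈ 4.5000)
m(h) = 0 (m(h) = 0**2 = 0)
1/(-250 + m(((-5 + a)*(-4))*6 - 1)) = 1/(-250 + 0) = 1/(-250) = -1/250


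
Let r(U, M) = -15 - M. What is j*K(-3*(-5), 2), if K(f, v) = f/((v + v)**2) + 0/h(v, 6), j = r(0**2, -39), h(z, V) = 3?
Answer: 45/2 ≈ 22.500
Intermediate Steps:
j = 24 (j = -15 - 1*(-39) = -15 + 39 = 24)
K(f, v) = f/(4*v**2) (K(f, v) = f/((v + v)**2) + 0/3 = f/((2*v)**2) + 0*(1/3) = f/((4*v**2)) + 0 = f*(1/(4*v**2)) + 0 = f/(4*v**2) + 0 = f/(4*v**2))
j*K(-3*(-5), 2) = 24*((1/4)*(-3*(-5))/2**2) = 24*((1/4)*15*(1/4)) = 24*(15/16) = 45/2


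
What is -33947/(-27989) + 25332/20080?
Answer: 347668277/140504780 ≈ 2.4744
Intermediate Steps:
-33947/(-27989) + 25332/20080 = -33947*(-1/27989) + 25332*(1/20080) = 33947/27989 + 6333/5020 = 347668277/140504780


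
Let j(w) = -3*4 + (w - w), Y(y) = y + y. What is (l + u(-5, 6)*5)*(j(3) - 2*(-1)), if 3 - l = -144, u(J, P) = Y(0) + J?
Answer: -1220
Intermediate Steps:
Y(y) = 2*y
u(J, P) = J (u(J, P) = 2*0 + J = 0 + J = J)
l = 147 (l = 3 - 1*(-144) = 3 + 144 = 147)
j(w) = -12 (j(w) = -12 + 0 = -12)
(l + u(-5, 6)*5)*(j(3) - 2*(-1)) = (147 - 5*5)*(-12 - 2*(-1)) = (147 - 25)*(-12 + 2) = 122*(-10) = -1220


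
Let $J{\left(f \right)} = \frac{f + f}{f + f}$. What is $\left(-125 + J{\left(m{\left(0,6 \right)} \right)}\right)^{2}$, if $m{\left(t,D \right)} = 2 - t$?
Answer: $15376$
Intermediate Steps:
$J{\left(f \right)} = 1$ ($J{\left(f \right)} = \frac{2 f}{2 f} = 2 f \frac{1}{2 f} = 1$)
$\left(-125 + J{\left(m{\left(0,6 \right)} \right)}\right)^{2} = \left(-125 + 1\right)^{2} = \left(-124\right)^{2} = 15376$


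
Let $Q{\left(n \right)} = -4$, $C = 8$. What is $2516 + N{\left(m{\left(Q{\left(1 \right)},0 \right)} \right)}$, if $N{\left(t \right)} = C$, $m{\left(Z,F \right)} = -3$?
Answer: $2524$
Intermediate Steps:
$N{\left(t \right)} = 8$
$2516 + N{\left(m{\left(Q{\left(1 \right)},0 \right)} \right)} = 2516 + 8 = 2524$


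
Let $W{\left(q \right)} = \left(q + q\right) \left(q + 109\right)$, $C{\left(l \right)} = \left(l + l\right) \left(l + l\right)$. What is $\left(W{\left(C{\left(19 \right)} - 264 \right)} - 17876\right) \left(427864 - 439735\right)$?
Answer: $-35899850844$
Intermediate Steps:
$C{\left(l \right)} = 4 l^{2}$ ($C{\left(l \right)} = 2 l 2 l = 4 l^{2}$)
$W{\left(q \right)} = 2 q \left(109 + q\right)$
$\left(W{\left(C{\left(19 \right)} - 264 \right)} - 17876\right) \left(427864 - 439735\right) = \left(2 \left(4 \cdot 19^{2} - 264\right) \left(109 + \left(4 \cdot 19^{2} - 264\right)\right) - 17876\right) \left(427864 - 439735\right) = \left(2 \left(4 \cdot 361 - 264\right) \left(109 + \left(4 \cdot 361 - 264\right)\right) - 17876\right) \left(-11871\right) = \left(2 \left(1444 - 264\right) \left(109 + \left(1444 - 264\right)\right) - 17876\right) \left(-11871\right) = \left(2 \cdot 1180 \left(109 + 1180\right) - 17876\right) \left(-11871\right) = \left(2 \cdot 1180 \cdot 1289 - 17876\right) \left(-11871\right) = \left(3042040 - 17876\right) \left(-11871\right) = 3024164 \left(-11871\right) = -35899850844$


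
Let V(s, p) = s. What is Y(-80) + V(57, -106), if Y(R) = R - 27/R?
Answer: -1813/80 ≈ -22.663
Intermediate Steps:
Y(-80) + V(57, -106) = (-80 - 27/(-80)) + 57 = (-80 - 27*(-1/80)) + 57 = (-80 + 27/80) + 57 = -6373/80 + 57 = -1813/80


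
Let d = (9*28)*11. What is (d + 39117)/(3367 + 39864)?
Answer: 41889/43231 ≈ 0.96896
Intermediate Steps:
d = 2772 (d = 252*11 = 2772)
(d + 39117)/(3367 + 39864) = (2772 + 39117)/(3367 + 39864) = 41889/43231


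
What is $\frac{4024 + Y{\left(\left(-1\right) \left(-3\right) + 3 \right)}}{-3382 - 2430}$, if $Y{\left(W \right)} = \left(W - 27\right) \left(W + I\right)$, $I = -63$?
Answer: $- \frac{5221}{5812} \approx -0.89831$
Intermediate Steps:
$Y{\left(W \right)} = \left(-63 + W\right) \left(-27 + W\right)$ ($Y{\left(W \right)} = \left(W - 27\right) \left(W - 63\right) = \left(-27 + W\right) \left(-63 + W\right) = \left(-63 + W\right) \left(-27 + W\right)$)
$\frac{4024 + Y{\left(\left(-1\right) \left(-3\right) + 3 \right)}}{-3382 - 2430} = \frac{4024 + \left(1701 + \left(\left(-1\right) \left(-3\right) + 3\right)^{2} - 90 \left(\left(-1\right) \left(-3\right) + 3\right)\right)}{-3382 - 2430} = \frac{4024 + \left(1701 + \left(3 + 3\right)^{2} - 90 \left(3 + 3\right)\right)}{-5812} = \left(4024 + \left(1701 + 6^{2} - 540\right)\right) \left(- \frac{1}{5812}\right) = \left(4024 + \left(1701 + 36 - 540\right)\right) \left(- \frac{1}{5812}\right) = \left(4024 + 1197\right) \left(- \frac{1}{5812}\right) = 5221 \left(- \frac{1}{5812}\right) = - \frac{5221}{5812}$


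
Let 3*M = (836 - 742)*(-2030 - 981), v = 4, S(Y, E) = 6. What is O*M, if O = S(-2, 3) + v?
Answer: -2830340/3 ≈ -9.4345e+5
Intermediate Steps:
O = 10 (O = 6 + 4 = 10)
M = -283034/3 (M = ((836 - 742)*(-2030 - 981))/3 = (94*(-3011))/3 = (1/3)*(-283034) = -283034/3 ≈ -94345.)
O*M = 10*(-283034/3) = -2830340/3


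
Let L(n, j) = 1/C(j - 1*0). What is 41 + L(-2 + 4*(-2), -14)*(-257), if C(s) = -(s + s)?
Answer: 891/28 ≈ 31.821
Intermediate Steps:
C(s) = -2*s
L(n, j) = -1/(2*j) (L(n, j) = 1/(-2*(j - 1*0)) = 1/(-2*(j + 0)) = 1/(-2*j) = -1/(2*j))
41 + L(-2 + 4*(-2), -14)*(-257) = 41 - ½/(-14)*(-257) = 41 - ½*(-1/14)*(-257) = 41 + (1/28)*(-257) = 41 - 257/28 = 891/28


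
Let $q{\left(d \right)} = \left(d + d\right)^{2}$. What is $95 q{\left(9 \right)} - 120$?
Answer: $30660$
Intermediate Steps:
$q{\left(d \right)} = 4 d^{2}$ ($q{\left(d \right)} = \left(2 d\right)^{2} = 4 d^{2}$)
$95 q{\left(9 \right)} - 120 = 95 \cdot 4 \cdot 9^{2} - 120 = 95 \cdot 4 \cdot 81 - 120 = 95 \cdot 324 - 120 = 30780 - 120 = 30660$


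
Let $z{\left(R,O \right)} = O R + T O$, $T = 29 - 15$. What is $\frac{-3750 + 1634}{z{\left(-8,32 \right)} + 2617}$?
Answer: $- \frac{2116}{2809} \approx -0.75329$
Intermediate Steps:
$T = 14$
$z{\left(R,O \right)} = 14 O + O R$ ($z{\left(R,O \right)} = O R + 14 O = 14 O + O R$)
$\frac{-3750 + 1634}{z{\left(-8,32 \right)} + 2617} = \frac{-3750 + 1634}{32 \left(14 - 8\right) + 2617} = - \frac{2116}{32 \cdot 6 + 2617} = - \frac{2116}{192 + 2617} = - \frac{2116}{2809}$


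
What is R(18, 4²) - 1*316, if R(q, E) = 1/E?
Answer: -5055/16 ≈ -315.94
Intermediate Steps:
R(18, 4²) - 1*316 = 1/(4²) - 1*316 = 1/16 - 316 = -5055/16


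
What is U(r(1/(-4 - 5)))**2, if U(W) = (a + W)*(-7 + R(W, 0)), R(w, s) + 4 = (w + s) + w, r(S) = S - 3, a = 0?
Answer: 18835600/6561 ≈ 2870.8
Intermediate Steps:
r(S) = -3 + S
R(w, s) = -4 + s + 2*w (R(w, s) = -4 + ((w + s) + w) = -4 + ((s + w) + w) = -4 + (s + 2*w) = -4 + s + 2*w)
U(W) = W*(-11 + 2*W) (U(W) = (0 + W)*(-7 + (-4 + 0 + 2*W)) = W*(-7 + (-4 + 2*W)) = W*(-11 + 2*W))
U(r(1/(-4 - 5)))**2 = ((-3 + 1/(-4 - 5))*(-11 + 2*(-3 + 1/(-4 - 5))))**2 = ((-3 + 1/(-9))*(-11 + 2*(-3 + 1/(-9))))**2 = ((-3 - 1/9)*(-11 + 2*(-3 - 1/9)))**2 = (-28*(-11 + 2*(-28/9))/9)**2 = (-28*(-11 - 56/9)/9)**2 = (-28/9*(-155/9))**2 = (4340/81)**2 = 18835600/6561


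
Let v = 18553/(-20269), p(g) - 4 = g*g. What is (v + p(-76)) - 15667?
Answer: -200418156/20269 ≈ -9887.9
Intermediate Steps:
p(g) = 4 + g² (p(g) = 4 + g*g = 4 + g²)
v = -18553/20269 (v = 18553*(-1/20269) = -18553/20269 ≈ -0.91534)
(v + p(-76)) - 15667 = (-18553/20269 + (4 + (-76)²)) - 15667 = (-18553/20269 + (4 + 5776)) - 15667 = (-18553/20269 + 5780) - 15667 = 117136267/20269 - 15667 = -200418156/20269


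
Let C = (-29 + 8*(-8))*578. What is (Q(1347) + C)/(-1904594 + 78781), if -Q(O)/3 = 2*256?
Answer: 55290/1825813 ≈ 0.030282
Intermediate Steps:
Q(O) = -1536 (Q(O) = -6*256 = -3*512 = -1536)
C = -53754 (C = (-29 - 64)*578 = -93*578 = -53754)
(Q(1347) + C)/(-1904594 + 78781) = (-1536 - 53754)/(-1904594 + 78781) = -55290/(-1825813) = -55290*(-1/1825813) = 55290/1825813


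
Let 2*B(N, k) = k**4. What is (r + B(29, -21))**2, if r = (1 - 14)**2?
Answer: 37954442761/4 ≈ 9.4886e+9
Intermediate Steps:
B(N, k) = k**4/2
r = 169 (r = (-13)**2 = 169)
(r + B(29, -21))**2 = (169 + (1/2)*(-21)**4)**2 = (169 + (1/2)*194481)**2 = (169 + 194481/2)**2 = (194819/2)**2 = 37954442761/4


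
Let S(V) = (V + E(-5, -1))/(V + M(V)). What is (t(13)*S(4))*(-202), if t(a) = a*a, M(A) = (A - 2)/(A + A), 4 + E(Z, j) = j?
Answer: 136552/17 ≈ 8032.5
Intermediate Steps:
E(Z, j) = -4 + j
M(A) = (-2 + A)/(2*A) (M(A) = (-2 + A)/((2*A)) = (-2 + A)*(1/(2*A)) = (-2 + A)/(2*A))
S(V) = (-5 + V)/(V + (-2 + V)/(2*V)) (S(V) = (V + (-4 - 1))/(V + (-2 + V)/(2*V)) = (V - 5)/(V + (-2 + V)/(2*V)) = (-5 + V)/(V + (-2 + V)/(2*V)))
t(a) = a²
(t(13)*S(4))*(-202) = (13²*(2*4*(-5 + 4)/(-2 + 4 + 2*4²)))*(-202) = (169*(2*4*(-1)/(-2 + 4 + 2*16)))*(-202) = (169*(2*4*(-1)/(-2 + 4 + 32)))*(-202) = (169*(2*4*(-1)/34))*(-202) = (169*(2*4*(1/34)*(-1)))*(-202) = (169*(-4/17))*(-202) = -676/17*(-202) = 136552/17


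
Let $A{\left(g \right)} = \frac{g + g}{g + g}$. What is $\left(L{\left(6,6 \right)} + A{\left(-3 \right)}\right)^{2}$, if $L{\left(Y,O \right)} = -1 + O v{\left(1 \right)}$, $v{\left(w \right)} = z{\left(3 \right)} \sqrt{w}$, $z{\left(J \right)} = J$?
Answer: $324$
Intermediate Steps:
$v{\left(w \right)} = 3 \sqrt{w}$
$A{\left(g \right)} = 1$ ($A{\left(g \right)} = \frac{2 g}{2 g} = 2 g \frac{1}{2 g} = 1$)
$L{\left(Y,O \right)} = -1 + 3 O$ ($L{\left(Y,O \right)} = -1 + O 3 \sqrt{1} = -1 + O 3 \cdot 1 = -1 + O 3 = -1 + 3 O$)
$\left(L{\left(6,6 \right)} + A{\left(-3 \right)}\right)^{2} = \left(\left(-1 + 3 \cdot 6\right) + 1\right)^{2} = \left(\left(-1 + 18\right) + 1\right)^{2} = \left(17 + 1\right)^{2} = 18^{2} = 324$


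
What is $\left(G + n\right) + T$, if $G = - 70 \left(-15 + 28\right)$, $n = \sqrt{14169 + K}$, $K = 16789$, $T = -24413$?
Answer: $-25323 + \sqrt{30958} \approx -25147.0$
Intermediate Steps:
$n = \sqrt{30958}$ ($n = \sqrt{14169 + 16789} = \sqrt{30958} \approx 175.95$)
$G = -910$ ($G = \left(-70\right) 13 = -910$)
$\left(G + n\right) + T = \left(-910 + \sqrt{30958}\right) - 24413 = -25323 + \sqrt{30958}$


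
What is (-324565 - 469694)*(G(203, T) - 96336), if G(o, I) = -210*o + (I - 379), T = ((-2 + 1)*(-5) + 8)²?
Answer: 110541790584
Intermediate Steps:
T = 169 (T = (-1*(-5) + 8)² = (5 + 8)² = 13² = 169)
G(o, I) = -379 + I - 210*o (G(o, I) = -210*o + (-379 + I) = -379 + I - 210*o)
(-324565 - 469694)*(G(203, T) - 96336) = (-324565 - 469694)*((-379 + 169 - 210*203) - 96336) = -794259*((-379 + 169 - 42630) - 96336) = -794259*(-42840 - 96336) = -794259*(-139176) = 110541790584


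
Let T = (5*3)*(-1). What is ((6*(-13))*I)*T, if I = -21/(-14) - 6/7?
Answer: 5265/7 ≈ 752.14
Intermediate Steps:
I = 9/14 (I = -21*(-1/14) - 6*⅐ = 3/2 - 6/7 = 9/14 ≈ 0.64286)
T = -15 (T = 15*(-1) = -15)
((6*(-13))*I)*T = ((6*(-13))*(9/14))*(-15) = -78*9/14*(-15) = -351/7*(-15) = 5265/7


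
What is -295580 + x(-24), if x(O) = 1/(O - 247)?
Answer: -80102181/271 ≈ -2.9558e+5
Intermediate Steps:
x(O) = 1/(-247 + O)
-295580 + x(-24) = -295580 + 1/(-247 - 24) = -295580 + 1/(-271) = -295580 - 1/271 = -80102181/271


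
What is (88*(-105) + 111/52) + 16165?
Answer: 360211/52 ≈ 6927.1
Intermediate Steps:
(88*(-105) + 111/52) + 16165 = (-9240 + 111*(1/52)) + 16165 = (-9240 + 111/52) + 16165 = -480369/52 + 16165 = 360211/52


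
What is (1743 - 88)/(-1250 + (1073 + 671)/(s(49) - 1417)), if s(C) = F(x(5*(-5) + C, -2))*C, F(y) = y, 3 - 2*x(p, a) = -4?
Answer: -4122605/3117238 ≈ -1.3225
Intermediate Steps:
x(p, a) = 7/2 (x(p, a) = 3/2 - 1/2*(-4) = 3/2 + 2 = 7/2)
s(C) = 7*C/2
(1743 - 88)/(-1250 + (1073 + 671)/(s(49) - 1417)) = (1743 - 88)/(-1250 + (1073 + 671)/((7/2)*49 - 1417)) = 1655/(-1250 + 1744/(343/2 - 1417)) = 1655/(-1250 + 1744/(-2491/2)) = 1655/(-1250 + 1744*(-2/2491)) = 1655/(-1250 - 3488/2491) = 1655/(-3117238/2491) = 1655*(-2491/3117238) = -4122605/3117238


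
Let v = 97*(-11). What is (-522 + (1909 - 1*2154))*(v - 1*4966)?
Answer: 4627311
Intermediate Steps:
v = -1067
(-522 + (1909 - 1*2154))*(v - 1*4966) = (-522 + (1909 - 1*2154))*(-1067 - 1*4966) = (-522 + (1909 - 2154))*(-1067 - 4966) = (-522 - 245)*(-6033) = -767*(-6033) = 4627311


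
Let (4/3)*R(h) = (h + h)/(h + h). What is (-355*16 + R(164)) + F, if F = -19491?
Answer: -100681/4 ≈ -25170.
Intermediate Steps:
R(h) = ¾ (R(h) = 3*((h + h)/(h + h))/4 = 3*((2*h)/((2*h)))/4 = 3*((2*h)*(1/(2*h)))/4 = (¾)*1 = ¾)
(-355*16 + R(164)) + F = (-355*16 + ¾) - 19491 = (-5680 + ¾) - 19491 = -22717/4 - 19491 = -100681/4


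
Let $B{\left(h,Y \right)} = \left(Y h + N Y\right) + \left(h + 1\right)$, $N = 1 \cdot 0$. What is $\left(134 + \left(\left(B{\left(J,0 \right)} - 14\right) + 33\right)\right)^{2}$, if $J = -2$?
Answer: $23104$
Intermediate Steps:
$N = 0$
$B{\left(h,Y \right)} = 1 + h + Y h$ ($B{\left(h,Y \right)} = \left(Y h + 0 Y\right) + \left(h + 1\right) = \left(Y h + 0\right) + \left(1 + h\right) = Y h + \left(1 + h\right) = 1 + h + Y h$)
$\left(134 + \left(\left(B{\left(J,0 \right)} - 14\right) + 33\right)\right)^{2} = \left(134 + \left(\left(\left(1 - 2 + 0 \left(-2\right)\right) - 14\right) + 33\right)\right)^{2} = \left(134 + \left(\left(\left(1 - 2 + 0\right) - 14\right) + 33\right)\right)^{2} = \left(134 + \left(\left(-1 - 14\right) + 33\right)\right)^{2} = \left(134 + \left(-15 + 33\right)\right)^{2} = \left(134 + 18\right)^{2} = 152^{2} = 23104$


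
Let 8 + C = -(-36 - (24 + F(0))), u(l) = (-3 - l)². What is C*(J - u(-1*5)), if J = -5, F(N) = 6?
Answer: -522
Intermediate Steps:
C = 58 (C = -8 - (-36 - (24 + 6)) = -8 - (-36 - 1*30) = -8 - (-36 - 30) = -8 - 1*(-66) = -8 + 66 = 58)
C*(J - u(-1*5)) = 58*(-5 - (3 - 1*5)²) = 58*(-5 - (3 - 5)²) = 58*(-5 - 1*(-2)²) = 58*(-5 - 1*4) = 58*(-5 - 4) = 58*(-9) = -522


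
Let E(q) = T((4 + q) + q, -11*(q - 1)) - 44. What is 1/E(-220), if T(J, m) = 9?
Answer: -1/35 ≈ -0.028571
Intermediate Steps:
E(q) = -35 (E(q) = 9 - 44 = -35)
1/E(-220) = 1/(-35) = -1/35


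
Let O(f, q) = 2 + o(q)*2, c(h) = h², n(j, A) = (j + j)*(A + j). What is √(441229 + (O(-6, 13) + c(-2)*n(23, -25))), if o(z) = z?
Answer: √440889 ≈ 664.00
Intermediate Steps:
n(j, A) = 2*j*(A + j) (n(j, A) = (2*j)*(A + j) = 2*j*(A + j))
O(f, q) = 2 + 2*q (O(f, q) = 2 + q*2 = 2 + 2*q)
√(441229 + (O(-6, 13) + c(-2)*n(23, -25))) = √(441229 + ((2 + 2*13) + (-2)²*(2*23*(-25 + 23)))) = √(441229 + ((2 + 26) + 4*(2*23*(-2)))) = √(441229 + (28 + 4*(-92))) = √(441229 + (28 - 368)) = √(441229 - 340) = √440889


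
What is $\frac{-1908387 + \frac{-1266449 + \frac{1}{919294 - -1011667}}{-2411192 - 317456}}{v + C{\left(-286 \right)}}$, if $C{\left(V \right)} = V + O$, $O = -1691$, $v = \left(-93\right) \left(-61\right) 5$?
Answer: $- \frac{139654477516199559}{1931056567121812} \approx -72.32$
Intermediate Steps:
$v = 28365$ ($v = 5673 \cdot 5 = 28365$)
$C{\left(V \right)} = -1691 + V$ ($C{\left(V \right)} = V - 1691 = -1691 + V$)
$\frac{-1908387 + \frac{-1266449 + \frac{1}{919294 - -1011667}}{-2411192 - 317456}}{v + C{\left(-286 \right)}} = \frac{-1908387 + \frac{-1266449 + \frac{1}{919294 - -1011667}}{-2411192 - 317456}}{28365 - 1977} = \frac{-1908387 + \frac{-1266449 + \frac{1}{919294 + 1011667}}{-2728648}}{28365 - 1977} = \frac{-1908387 + \left(-1266449 + \frac{1}{1930961}\right) \left(- \frac{1}{2728648}\right)}{26388} = \left(-1908387 + \left(-1266449 + \frac{1}{1930961}\right) \left(- \frac{1}{2728648}\right)\right) \frac{1}{26388} = \left(-1908387 - - \frac{305682953436}{658614108841}\right) \frac{1}{26388} = \left(-1908387 + \frac{305682953436}{658614108841}\right) \frac{1}{26388} = \left(- \frac{1256890297645796031}{658614108841}\right) \frac{1}{26388} = - \frac{139654477516199559}{1931056567121812}$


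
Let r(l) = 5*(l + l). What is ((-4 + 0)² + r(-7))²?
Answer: 2916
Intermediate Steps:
r(l) = 10*l (r(l) = 5*(2*l) = 10*l)
((-4 + 0)² + r(-7))² = ((-4 + 0)² + 10*(-7))² = ((-4)² - 70)² = (16 - 70)² = (-54)² = 2916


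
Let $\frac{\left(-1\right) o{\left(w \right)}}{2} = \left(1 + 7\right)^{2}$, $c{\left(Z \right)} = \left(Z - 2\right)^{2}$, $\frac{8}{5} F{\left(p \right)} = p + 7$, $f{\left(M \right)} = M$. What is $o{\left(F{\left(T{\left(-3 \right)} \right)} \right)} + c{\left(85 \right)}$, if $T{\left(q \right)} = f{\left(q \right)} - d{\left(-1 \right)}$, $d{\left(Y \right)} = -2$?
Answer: $6761$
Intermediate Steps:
$T{\left(q \right)} = 2 + q$ ($T{\left(q \right)} = q - -2 = q + 2 = 2 + q$)
$F{\left(p \right)} = \frac{35}{8} + \frac{5 p}{8}$ ($F{\left(p \right)} = \frac{5 \left(p + 7\right)}{8} = \frac{5 \left(7 + p\right)}{8} = \frac{35}{8} + \frac{5 p}{8}$)
$c{\left(Z \right)} = \left(-2 + Z\right)^{2}$
$o{\left(w \right)} = -128$ ($o{\left(w \right)} = - 2 \left(1 + 7\right)^{2} = - 2 \cdot 8^{2} = \left(-2\right) 64 = -128$)
$o{\left(F{\left(T{\left(-3 \right)} \right)} \right)} + c{\left(85 \right)} = -128 + \left(-2 + 85\right)^{2} = -128 + 83^{2} = -128 + 6889 = 6761$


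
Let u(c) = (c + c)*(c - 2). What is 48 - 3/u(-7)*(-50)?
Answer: 1033/21 ≈ 49.190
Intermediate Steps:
u(c) = 2*c*(-2 + c) (u(c) = (2*c)*(-2 + c) = 2*c*(-2 + c))
48 - 3/u(-7)*(-50) = 48 - 3*(-1/(14*(-2 - 7)))*(-50) = 48 - 3/(2*(-7)*(-9))*(-50) = 48 - 3/126*(-50) = 48 - 3*1/126*(-50) = 48 - 1/42*(-50) = 48 + 25/21 = 1033/21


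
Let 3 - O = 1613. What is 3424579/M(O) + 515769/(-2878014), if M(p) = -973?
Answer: -3285496049781/933435874 ≈ -3519.8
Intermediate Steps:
O = -1610 (O = 3 - 1*1613 = 3 - 1613 = -1610)
3424579/M(O) + 515769/(-2878014) = 3424579/(-973) + 515769/(-2878014) = 3424579*(-1/973) + 515769*(-1/2878014) = -3424579/973 - 171923/959338 = -3285496049781/933435874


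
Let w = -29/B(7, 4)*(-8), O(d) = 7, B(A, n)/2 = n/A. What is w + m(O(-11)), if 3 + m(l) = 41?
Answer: 241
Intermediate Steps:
B(A, n) = 2*n/A (B(A, n) = 2*(n/A) = 2*n/A)
m(l) = 38 (m(l) = -3 + 41 = 38)
w = 203 (w = -29/(2*4/7)*(-8) = -29/(2*4*(⅐))*(-8) = -29/8/7*(-8) = -29*7/8*(-8) = -203/8*(-8) = 203)
w + m(O(-11)) = 203 + 38 = 241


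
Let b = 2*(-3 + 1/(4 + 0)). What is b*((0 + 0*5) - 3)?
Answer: 33/2 ≈ 16.500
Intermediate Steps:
b = -11/2 (b = 2*(-3 + 1/4) = 2*(-3 + ¼) = 2*(-11/4) = -11/2 ≈ -5.5000)
b*((0 + 0*5) - 3) = -11*((0 + 0*5) - 3)/2 = -11*((0 + 0) - 3)/2 = -11*(0 - 3)/2 = -11/2*(-3) = 33/2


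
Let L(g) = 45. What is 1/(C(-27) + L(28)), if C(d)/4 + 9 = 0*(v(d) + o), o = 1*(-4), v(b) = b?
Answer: ⅑ ≈ 0.11111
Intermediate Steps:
o = -4
C(d) = -36 (C(d) = -36 + 4*(0*(d - 4)) = -36 + 4*(0*(-4 + d)) = -36 + 4*0 = -36 + 0 = -36)
1/(C(-27) + L(28)) = 1/(-36 + 45) = 1/9 = ⅑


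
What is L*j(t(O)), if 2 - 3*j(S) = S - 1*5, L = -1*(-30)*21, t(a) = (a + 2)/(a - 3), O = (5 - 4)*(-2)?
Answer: 1470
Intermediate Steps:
O = -2 (O = 1*(-2) = -2)
t(a) = (2 + a)/(-3 + a)
L = 630 (L = 30*21 = 630)
j(S) = 7/3 - S/3 (j(S) = 2/3 - (S - 1*5)/3 = 2/3 - (S - 5)/3 = 2/3 - (-5 + S)/3 = 2/3 + (5/3 - S/3) = 7/3 - S/3)
L*j(t(O)) = 630*(7/3 - (2 - 2)/(3*(-3 - 2))) = 630*(7/3 - 0/(3*(-5))) = 630*(7/3 - (-1)*0/15) = 630*(7/3 - 1/3*0) = 630*(7/3 + 0) = 630*(7/3) = 1470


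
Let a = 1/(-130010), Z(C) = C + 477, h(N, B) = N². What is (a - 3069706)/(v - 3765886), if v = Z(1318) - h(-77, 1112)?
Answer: 399092477061/490140300200 ≈ 0.81424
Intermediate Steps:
Z(C) = 477 + C
a = -1/130010 ≈ -7.6917e-6
v = -4134 (v = (477 + 1318) - 1*(-77)² = 1795 - 1*5929 = 1795 - 5929 = -4134)
(a - 3069706)/(v - 3765886) = (-1/130010 - 3069706)/(-4134 - 3765886) = -399092477061/130010/(-3770020) = -399092477061/130010*(-1/3770020) = 399092477061/490140300200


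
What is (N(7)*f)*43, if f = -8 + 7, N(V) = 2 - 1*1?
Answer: -43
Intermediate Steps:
N(V) = 1 (N(V) = 2 - 1 = 1)
f = -1
(N(7)*f)*43 = (1*(-1))*43 = -1*43 = -43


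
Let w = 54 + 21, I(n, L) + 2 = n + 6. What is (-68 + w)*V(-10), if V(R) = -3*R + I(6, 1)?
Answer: 280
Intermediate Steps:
I(n, L) = 4 + n (I(n, L) = -2 + (n + 6) = -2 + (6 + n) = 4 + n)
V(R) = 10 - 3*R (V(R) = -3*R + (4 + 6) = -3*R + 10 = 10 - 3*R)
w = 75
(-68 + w)*V(-10) = (-68 + 75)*(10 - 3*(-10)) = 7*(10 + 30) = 7*40 = 280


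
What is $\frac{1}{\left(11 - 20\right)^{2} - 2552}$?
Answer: $- \frac{1}{2471} \approx -0.00040469$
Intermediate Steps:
$\frac{1}{\left(11 - 20\right)^{2} - 2552} = \frac{1}{\left(-9\right)^{2} - 2552} = \frac{1}{81 - 2552} = \frac{1}{-2471} = - \frac{1}{2471}$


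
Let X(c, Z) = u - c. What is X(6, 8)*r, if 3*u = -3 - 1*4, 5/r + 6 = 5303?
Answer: -125/15891 ≈ -0.0078661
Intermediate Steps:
r = 5/5297 (r = 5/(-6 + 5303) = 5/5297 ≈ 0.00094393)
u = -7/3 (u = (-3 - 1*4)/3 = (-3 - 4)/3 = (⅓)*(-7) = -7/3 ≈ -2.3333)
X(c, Z) = -7/3 - c
X(6, 8)*r = (-7/3 - 1*6)*(5/5297) = (-7/3 - 6)*(5/5297) = -25/3*5/5297 = -125/15891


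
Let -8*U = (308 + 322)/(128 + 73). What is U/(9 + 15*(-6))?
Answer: 35/7236 ≈ 0.0048369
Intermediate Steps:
U = -105/268 (U = -(308 + 322)/(8*(128 + 73)) = -315/(4*201) = -⅛*210/67 = -105/268 ≈ -0.39179)
U/(9 + 15*(-6)) = -105/(268*(9 + 15*(-6))) = -105/(268*(9 - 90)) = -105/268/(-81) = -105/268*(-1/81) = 35/7236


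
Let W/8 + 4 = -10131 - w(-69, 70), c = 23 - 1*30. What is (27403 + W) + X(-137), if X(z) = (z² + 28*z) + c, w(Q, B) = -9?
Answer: -38679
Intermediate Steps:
c = -7 (c = 23 - 30 = -7)
W = -81008 (W = -32 + 8*(-10131 - 1*(-9)) = -32 + 8*(-10131 + 9) = -32 + 8*(-10122) = -32 - 80976 = -81008)
X(z) = -7 + z² + 28*z (X(z) = (z² + 28*z) - 7 = -7 + z² + 28*z)
(27403 + W) + X(-137) = (27403 - 81008) + (-7 + (-137)² + 28*(-137)) = -53605 + (-7 + 18769 - 3836) = -53605 + 14926 = -38679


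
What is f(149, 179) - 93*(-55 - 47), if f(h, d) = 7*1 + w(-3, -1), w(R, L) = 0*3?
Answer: 9493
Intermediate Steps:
w(R, L) = 0
f(h, d) = 7 (f(h, d) = 7*1 + 0 = 7 + 0 = 7)
f(149, 179) - 93*(-55 - 47) = 7 - 93*(-55 - 47) = 7 - 93*(-102) = 7 - 1*(-9486) = 7 + 9486 = 9493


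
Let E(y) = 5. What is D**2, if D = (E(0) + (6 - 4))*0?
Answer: 0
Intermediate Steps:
D = 0 (D = (5 + (6 - 4))*0 = (5 + 2)*0 = 7*0 = 0)
D**2 = 0**2 = 0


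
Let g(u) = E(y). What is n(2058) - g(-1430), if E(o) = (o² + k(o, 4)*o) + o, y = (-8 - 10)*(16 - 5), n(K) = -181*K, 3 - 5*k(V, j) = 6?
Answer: -2058114/5 ≈ -4.1162e+5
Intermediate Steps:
k(V, j) = -⅗ (k(V, j) = ⅗ - ⅕*6 = ⅗ - 6/5 = -⅗)
y = -198 (y = -18*11 = -198)
E(o) = o² + 2*o/5 (E(o) = (o² - 3*o/5) + o = o² + 2*o/5)
g(u) = 195624/5 (g(u) = (⅕)*(-198)*(2 + 5*(-198)) = (⅕)*(-198)*(2 - 990) = (⅕)*(-198)*(-988) = 195624/5)
n(2058) - g(-1430) = -181*2058 - 1*195624/5 = -372498 - 195624/5 = -2058114/5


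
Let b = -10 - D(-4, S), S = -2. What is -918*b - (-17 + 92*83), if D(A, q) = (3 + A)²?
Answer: 2479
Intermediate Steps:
b = -11 (b = -10 - (3 - 4)² = -10 - 1*(-1)² = -10 - 1*1 = -10 - 1 = -11)
-918*b - (-17 + 92*83) = -918*(-11) - (-17 + 92*83) = 10098 - (-17 + 7636) = 10098 - 1*7619 = 10098 - 7619 = 2479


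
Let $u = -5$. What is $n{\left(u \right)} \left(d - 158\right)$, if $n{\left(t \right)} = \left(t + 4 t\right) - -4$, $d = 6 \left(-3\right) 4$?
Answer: $4830$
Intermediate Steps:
$d = -72$ ($d = \left(-18\right) 4 = -72$)
$n{\left(t \right)} = 4 + 5 t$ ($n{\left(t \right)} = 5 t + 4 = 4 + 5 t$)
$n{\left(u \right)} \left(d - 158\right) = \left(4 + 5 \left(-5\right)\right) \left(-72 - 158\right) = \left(4 - 25\right) \left(-230\right) = \left(-21\right) \left(-230\right) = 4830$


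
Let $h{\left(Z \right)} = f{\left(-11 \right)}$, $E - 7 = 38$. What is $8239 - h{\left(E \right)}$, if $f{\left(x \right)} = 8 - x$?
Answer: $8220$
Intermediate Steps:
$E = 45$ ($E = 7 + 38 = 45$)
$h{\left(Z \right)} = 19$ ($h{\left(Z \right)} = 8 - -11 = 8 + 11 = 19$)
$8239 - h{\left(E \right)} = 8239 - 19 = 8220$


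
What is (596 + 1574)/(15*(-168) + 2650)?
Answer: 217/13 ≈ 16.692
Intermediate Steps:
(596 + 1574)/(15*(-168) + 2650) = 2170/(-2520 + 2650) = 2170/130 = 2170*(1/130) = 217/13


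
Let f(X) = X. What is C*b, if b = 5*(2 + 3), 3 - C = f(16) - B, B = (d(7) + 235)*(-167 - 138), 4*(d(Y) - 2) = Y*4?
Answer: -1860825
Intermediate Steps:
d(Y) = 2 + Y (d(Y) = 2 + (Y*4)/4 = 2 + (4*Y)/4 = 2 + Y)
B = -74420 (B = ((2 + 7) + 235)*(-167 - 138) = (9 + 235)*(-305) = 244*(-305) = -74420)
C = -74433 (C = 3 - (16 - 1*(-74420)) = 3 - (16 + 74420) = 3 - 1*74436 = 3 - 74436 = -74433)
b = 25 (b = 5*5 = 25)
C*b = -74433*25 = -1860825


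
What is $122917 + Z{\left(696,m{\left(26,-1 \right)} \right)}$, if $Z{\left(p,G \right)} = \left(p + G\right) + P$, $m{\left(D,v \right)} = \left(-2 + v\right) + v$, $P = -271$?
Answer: $123338$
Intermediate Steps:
$m{\left(D,v \right)} = -2 + 2 v$
$Z{\left(p,G \right)} = -271 + G + p$ ($Z{\left(p,G \right)} = \left(p + G\right) - 271 = \left(G + p\right) - 271 = -271 + G + p$)
$122917 + Z{\left(696,m{\left(26,-1 \right)} \right)} = 122917 + \left(-271 + \left(-2 + 2 \left(-1\right)\right) + 696\right) = 122917 - -421 = 122917 + 421 = 123338$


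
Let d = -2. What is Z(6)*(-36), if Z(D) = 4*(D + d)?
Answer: -576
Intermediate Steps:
Z(D) = -8 + 4*D (Z(D) = 4*(D - 2) = 4*(-2 + D) = -8 + 4*D)
Z(6)*(-36) = (-8 + 4*6)*(-36) = (-8 + 24)*(-36) = 16*(-36) = -576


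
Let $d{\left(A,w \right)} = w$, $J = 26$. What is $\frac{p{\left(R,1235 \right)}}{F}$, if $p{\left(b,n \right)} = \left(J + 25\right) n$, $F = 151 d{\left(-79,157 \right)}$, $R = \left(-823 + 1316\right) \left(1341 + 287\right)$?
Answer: $\frac{62985}{23707} \approx 2.6568$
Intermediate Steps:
$R = 802604$ ($R = 493 \cdot 1628 = 802604$)
$F = 23707$ ($F = 151 \cdot 157 = 23707$)
$p{\left(b,n \right)} = 51 n$ ($p{\left(b,n \right)} = \left(26 + 25\right) n = 51 n$)
$\frac{p{\left(R,1235 \right)}}{F} = \frac{51 \cdot 1235}{23707} = 62985 \cdot \frac{1}{23707} = \frac{62985}{23707}$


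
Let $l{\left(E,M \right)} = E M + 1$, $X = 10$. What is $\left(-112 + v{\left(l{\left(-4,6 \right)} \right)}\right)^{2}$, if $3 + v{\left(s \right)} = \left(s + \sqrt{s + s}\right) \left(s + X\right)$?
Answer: $26082 - 4784 i \sqrt{46} \approx 26082.0 - 32447.0 i$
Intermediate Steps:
$l{\left(E,M \right)} = 1 + E M$
$v{\left(s \right)} = -3 + \left(10 + s\right) \left(s + \sqrt{2} \sqrt{s}\right)$ ($v{\left(s \right)} = -3 + \left(s + \sqrt{s + s}\right) \left(s + 10\right) = -3 + \left(s + \sqrt{2 s}\right) \left(10 + s\right) = -3 + \left(s + \sqrt{2} \sqrt{s}\right) \left(10 + s\right) = -3 + \left(10 + s\right) \left(s + \sqrt{2} \sqrt{s}\right)$)
$\left(-112 + v{\left(l{\left(-4,6 \right)} \right)}\right)^{2} = \left(-112 + \left(-3 + \left(1 - 24\right)^{2} + 10 \left(1 - 24\right) + \sqrt{2} \left(1 - 24\right)^{\frac{3}{2}} + 10 \sqrt{2} \sqrt{1 - 24}\right)\right)^{2} = \left(-112 + \left(-3 + \left(-23\right)^{2} + 10 \left(-23\right) + \sqrt{2} \left(-23\right)^{\frac{3}{2}} + 10 \sqrt{2} \sqrt{-23}\right)\right)^{2} = \left(-112 + \left(-3 + 529 - 230 + \sqrt{2} \left(- 23 i \sqrt{23}\right) + 10 \sqrt{2} i \sqrt{23}\right)\right)^{2} = \left(-112 - \left(-296 + 13 i \sqrt{46}\right)\right)^{2} = \left(-112 + \left(296 - 13 i \sqrt{46}\right)\right)^{2} = \left(184 - 13 i \sqrt{46}\right)^{2}$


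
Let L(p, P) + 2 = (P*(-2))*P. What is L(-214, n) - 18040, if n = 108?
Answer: -41370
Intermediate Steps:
L(p, P) = -2 - 2*P² (L(p, P) = -2 + (P*(-2))*P = -2 + (-2*P)*P = -2 - 2*P²)
L(-214, n) - 18040 = (-2 - 2*108²) - 18040 = (-2 - 2*11664) - 18040 = (-2 - 23328) - 18040 = -23330 - 18040 = -41370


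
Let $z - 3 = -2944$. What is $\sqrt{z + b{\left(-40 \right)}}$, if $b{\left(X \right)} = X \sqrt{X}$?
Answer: $\sqrt{-2941 - 80 i \sqrt{10}} \approx 2.3303 - 54.281 i$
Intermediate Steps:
$z = -2941$ ($z = 3 - 2944 = -2941$)
$b{\left(X \right)} = X^{\frac{3}{2}}$
$\sqrt{z + b{\left(-40 \right)}} = \sqrt{-2941 + \left(-40\right)^{\frac{3}{2}}} = \sqrt{-2941 - 80 i \sqrt{10}}$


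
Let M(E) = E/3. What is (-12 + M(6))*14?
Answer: -140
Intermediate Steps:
M(E) = E/3 (M(E) = E*(⅓) = E/3)
(-12 + M(6))*14 = (-12 + (⅓)*6)*14 = (-12 + 2)*14 = -10*14 = -140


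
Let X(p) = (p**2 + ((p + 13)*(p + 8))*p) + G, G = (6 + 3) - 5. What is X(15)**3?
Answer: 967068262369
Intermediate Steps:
G = 4 (G = 9 - 5 = 4)
X(p) = 4 + p**2 + p*(8 + p)*(13 + p) (X(p) = (p**2 + ((p + 13)*(p + 8))*p) + 4 = (p**2 + ((13 + p)*(8 + p))*p) + 4 = (p**2 + ((8 + p)*(13 + p))*p) + 4 = (p**2 + p*(8 + p)*(13 + p)) + 4 = 4 + p**2 + p*(8 + p)*(13 + p))
X(15)**3 = (4 + 15**3 + 22*15**2 + 104*15)**3 = (4 + 3375 + 22*225 + 1560)**3 = (4 + 3375 + 4950 + 1560)**3 = 9889**3 = 967068262369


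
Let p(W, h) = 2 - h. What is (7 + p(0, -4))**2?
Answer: 169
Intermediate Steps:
(7 + p(0, -4))**2 = (7 + (2 - 1*(-4)))**2 = (7 + (2 + 4))**2 = (7 + 6)**2 = 13**2 = 169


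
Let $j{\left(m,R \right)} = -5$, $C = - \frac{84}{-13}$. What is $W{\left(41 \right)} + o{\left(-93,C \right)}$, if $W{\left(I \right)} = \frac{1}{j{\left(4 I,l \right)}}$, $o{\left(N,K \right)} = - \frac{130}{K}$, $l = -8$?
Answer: $- \frac{4267}{210} \approx -20.319$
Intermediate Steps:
$C = \frac{84}{13}$ ($C = \left(-84\right) \left(- \frac{1}{13}\right) = \frac{84}{13} \approx 6.4615$)
$W{\left(I \right)} = - \frac{1}{5}$ ($W{\left(I \right)} = \frac{1}{-5} = - \frac{1}{5}$)
$W{\left(41 \right)} + o{\left(-93,C \right)} = - \frac{1}{5} - \frac{130}{\frac{84}{13}} = - \frac{1}{5} - \frac{845}{42} = - \frac{4267}{210}$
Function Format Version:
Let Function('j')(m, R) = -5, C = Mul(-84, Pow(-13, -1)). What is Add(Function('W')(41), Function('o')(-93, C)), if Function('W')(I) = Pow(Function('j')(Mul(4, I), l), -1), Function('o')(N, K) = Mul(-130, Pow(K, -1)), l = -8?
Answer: Rational(-4267, 210) ≈ -20.319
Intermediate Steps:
C = Rational(84, 13) (C = Mul(-84, Rational(-1, 13)) = Rational(84, 13) ≈ 6.4615)
Function('W')(I) = Rational(-1, 5) (Function('W')(I) = Pow(-5, -1) = Rational(-1, 5))
Add(Function('W')(41), Function('o')(-93, C)) = Add(Rational(-1, 5), Mul(-130, Pow(Rational(84, 13), -1))) = Add(Rational(-1, 5), Mul(-130, Rational(13, 84))) = Add(Rational(-1, 5), Rational(-845, 42)) = Rational(-4267, 210)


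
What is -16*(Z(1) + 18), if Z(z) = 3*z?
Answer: -336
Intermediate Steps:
-16*(Z(1) + 18) = -16*(3*1 + 18) = -16*(3 + 18) = -16*21 = -336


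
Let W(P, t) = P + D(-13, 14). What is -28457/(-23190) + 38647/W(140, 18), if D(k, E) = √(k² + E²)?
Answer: 25203744119/89211930 - 38647*√365/19235 ≈ 244.13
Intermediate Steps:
D(k, E) = √(E² + k²)
W(P, t) = P + √365 (W(P, t) = P + √(14² + (-13)²) = P + √(196 + 169) = P + √365)
-28457/(-23190) + 38647/W(140, 18) = -28457/(-23190) + 38647/(140 + √365) = -28457*(-1/23190) + 38647/(140 + √365) = 28457/23190 + 38647/(140 + √365)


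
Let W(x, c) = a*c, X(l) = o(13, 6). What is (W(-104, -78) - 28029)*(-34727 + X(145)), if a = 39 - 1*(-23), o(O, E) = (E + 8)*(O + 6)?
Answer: 1132560765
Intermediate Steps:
o(O, E) = (6 + O)*(8 + E) (o(O, E) = (8 + E)*(6 + O) = (6 + O)*(8 + E))
X(l) = 266 (X(l) = 48 + 6*6 + 8*13 + 6*13 = 48 + 36 + 104 + 78 = 266)
a = 62 (a = 39 + 23 = 62)
W(x, c) = 62*c
(W(-104, -78) - 28029)*(-34727 + X(145)) = (62*(-78) - 28029)*(-34727 + 266) = (-4836 - 28029)*(-34461) = -32865*(-34461) = 1132560765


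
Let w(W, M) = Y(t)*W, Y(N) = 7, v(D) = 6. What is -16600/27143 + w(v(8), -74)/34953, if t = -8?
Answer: -193026598/316243093 ≈ -0.61037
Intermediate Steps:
w(W, M) = 7*W
-16600/27143 + w(v(8), -74)/34953 = -16600/27143 + (7*6)/34953 = -16600*1/27143 + 42*(1/34953) = -16600/27143 + 14/11651 = -193026598/316243093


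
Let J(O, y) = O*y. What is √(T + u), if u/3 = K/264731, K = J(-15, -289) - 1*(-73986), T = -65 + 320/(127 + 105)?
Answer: 12*I*√25676752883853/7677199 ≈ 7.9204*I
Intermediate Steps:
T = -1845/29 (T = -65 + 320/232 = -65 + (1/232)*320 = -65 + 40/29 = -1845/29 ≈ -63.621)
K = 78321 (K = -15*(-289) - 1*(-73986) = 4335 + 73986 = 78321)
u = 234963/264731 (u = 3*(78321/264731) = 234963/264731 ≈ 0.88755)
√(T + u) = √(-1845/29 + 234963/264731) = √(-481614768/7677199) = 12*I*√25676752883853/7677199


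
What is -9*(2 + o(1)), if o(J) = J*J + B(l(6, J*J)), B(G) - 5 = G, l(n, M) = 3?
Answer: -99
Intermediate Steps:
B(G) = 5 + G
o(J) = 8 + J**2 (o(J) = J*J + (5 + 3) = J**2 + 8 = 8 + J**2)
-9*(2 + o(1)) = -9*(2 + (8 + 1**2)) = -9*(2 + (8 + 1)) = -9*(2 + 9) = -9*11 = -99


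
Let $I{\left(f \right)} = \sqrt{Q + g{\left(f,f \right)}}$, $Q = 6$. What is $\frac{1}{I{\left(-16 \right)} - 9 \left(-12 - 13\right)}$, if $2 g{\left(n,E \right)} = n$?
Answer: $- \frac{i}{\sqrt{2} - 225 i} \approx 0.0044443 - 2.7934 \cdot 10^{-5} i$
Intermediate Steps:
$g{\left(n,E \right)} = \frac{n}{2}$
$I{\left(f \right)} = \sqrt{6 + \frac{f}{2}}$
$\frac{1}{I{\left(-16 \right)} - 9 \left(-12 - 13\right)} = \frac{1}{\frac{\sqrt{24 + 2 \left(-16\right)}}{2} - 9 \left(-12 - 13\right)} = \frac{1}{\frac{\sqrt{24 - 32}}{2} - -225} = \frac{1}{\frac{\sqrt{-8}}{2} + 225} = \frac{1}{\frac{2 i \sqrt{2}}{2} + 225} = \frac{1}{i \sqrt{2} + 225} = \frac{1}{225 + i \sqrt{2}}$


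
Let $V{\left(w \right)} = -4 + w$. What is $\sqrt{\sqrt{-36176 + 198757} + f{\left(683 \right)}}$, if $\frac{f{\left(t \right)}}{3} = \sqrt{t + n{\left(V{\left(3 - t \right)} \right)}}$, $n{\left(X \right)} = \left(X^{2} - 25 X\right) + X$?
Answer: $\sqrt{\sqrt{162581} + 3 \sqrt{484955}} \approx 49.924$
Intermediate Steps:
$n{\left(X \right)} = X^{2} - 24 X$
$f{\left(t \right)} = 3 \sqrt{t + \left(-1 - t\right) \left(-25 - t\right)}$ ($f{\left(t \right)} = 3 \sqrt{t + \left(-4 - \left(-3 + t\right)\right) \left(-24 - \left(1 + t\right)\right)} = 3 \sqrt{t + \left(-1 - t\right) \left(-24 - \left(1 + t\right)\right)} = 3 \sqrt{t + \left(-1 - t\right) \left(-25 - t\right)}$)
$\sqrt{\sqrt{-36176 + 198757} + f{\left(683 \right)}} = \sqrt{\sqrt{-36176 + 198757} + 3 \sqrt{683 + \left(1 + 683\right) \left(25 + 683\right)}} = \sqrt{\sqrt{162581} + 3 \sqrt{683 + 684 \cdot 708}} = \sqrt{\sqrt{162581} + 3 \sqrt{683 + 484272}} = \sqrt{\sqrt{162581} + 3 \sqrt{484955}}$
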